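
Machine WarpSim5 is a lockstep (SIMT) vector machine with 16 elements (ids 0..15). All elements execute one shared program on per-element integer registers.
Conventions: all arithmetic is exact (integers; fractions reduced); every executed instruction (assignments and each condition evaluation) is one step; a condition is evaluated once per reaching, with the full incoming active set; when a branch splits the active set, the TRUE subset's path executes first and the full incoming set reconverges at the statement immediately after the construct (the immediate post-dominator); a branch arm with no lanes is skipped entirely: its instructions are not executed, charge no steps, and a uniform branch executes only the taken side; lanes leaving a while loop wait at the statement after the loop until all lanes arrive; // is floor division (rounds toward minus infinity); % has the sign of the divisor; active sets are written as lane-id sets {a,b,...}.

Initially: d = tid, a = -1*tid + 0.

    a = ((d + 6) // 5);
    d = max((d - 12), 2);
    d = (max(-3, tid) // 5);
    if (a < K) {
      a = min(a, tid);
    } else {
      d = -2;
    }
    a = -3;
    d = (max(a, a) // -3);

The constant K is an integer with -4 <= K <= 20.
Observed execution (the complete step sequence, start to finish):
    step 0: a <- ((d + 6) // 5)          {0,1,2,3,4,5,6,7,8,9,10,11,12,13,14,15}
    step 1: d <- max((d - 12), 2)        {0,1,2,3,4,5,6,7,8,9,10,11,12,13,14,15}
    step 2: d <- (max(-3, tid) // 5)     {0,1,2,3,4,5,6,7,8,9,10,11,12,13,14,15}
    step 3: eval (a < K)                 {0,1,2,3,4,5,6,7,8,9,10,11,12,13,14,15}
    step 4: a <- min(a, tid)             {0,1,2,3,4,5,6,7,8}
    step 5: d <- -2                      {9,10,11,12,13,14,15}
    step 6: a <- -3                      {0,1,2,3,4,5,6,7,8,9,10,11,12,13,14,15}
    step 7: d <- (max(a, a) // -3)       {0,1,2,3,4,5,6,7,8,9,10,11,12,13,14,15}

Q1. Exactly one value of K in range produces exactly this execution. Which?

Answer: K = 3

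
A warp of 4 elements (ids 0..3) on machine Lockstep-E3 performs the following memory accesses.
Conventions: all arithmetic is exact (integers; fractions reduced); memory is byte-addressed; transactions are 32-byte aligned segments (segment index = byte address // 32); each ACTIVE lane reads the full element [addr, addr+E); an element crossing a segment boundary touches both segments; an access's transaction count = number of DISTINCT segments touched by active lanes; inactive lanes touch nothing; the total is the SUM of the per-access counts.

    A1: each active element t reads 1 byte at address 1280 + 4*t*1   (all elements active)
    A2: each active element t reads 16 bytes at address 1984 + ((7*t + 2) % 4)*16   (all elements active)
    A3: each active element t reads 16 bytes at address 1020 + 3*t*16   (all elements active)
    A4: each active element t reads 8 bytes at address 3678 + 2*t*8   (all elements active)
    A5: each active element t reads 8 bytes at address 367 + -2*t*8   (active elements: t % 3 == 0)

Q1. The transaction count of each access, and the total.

A1: 1 transaction
A2: 2 transactions
A3: 6 transactions
A4: 3 transactions
A5: 3 transactions

Answer: 1,2,6,3,3; total 15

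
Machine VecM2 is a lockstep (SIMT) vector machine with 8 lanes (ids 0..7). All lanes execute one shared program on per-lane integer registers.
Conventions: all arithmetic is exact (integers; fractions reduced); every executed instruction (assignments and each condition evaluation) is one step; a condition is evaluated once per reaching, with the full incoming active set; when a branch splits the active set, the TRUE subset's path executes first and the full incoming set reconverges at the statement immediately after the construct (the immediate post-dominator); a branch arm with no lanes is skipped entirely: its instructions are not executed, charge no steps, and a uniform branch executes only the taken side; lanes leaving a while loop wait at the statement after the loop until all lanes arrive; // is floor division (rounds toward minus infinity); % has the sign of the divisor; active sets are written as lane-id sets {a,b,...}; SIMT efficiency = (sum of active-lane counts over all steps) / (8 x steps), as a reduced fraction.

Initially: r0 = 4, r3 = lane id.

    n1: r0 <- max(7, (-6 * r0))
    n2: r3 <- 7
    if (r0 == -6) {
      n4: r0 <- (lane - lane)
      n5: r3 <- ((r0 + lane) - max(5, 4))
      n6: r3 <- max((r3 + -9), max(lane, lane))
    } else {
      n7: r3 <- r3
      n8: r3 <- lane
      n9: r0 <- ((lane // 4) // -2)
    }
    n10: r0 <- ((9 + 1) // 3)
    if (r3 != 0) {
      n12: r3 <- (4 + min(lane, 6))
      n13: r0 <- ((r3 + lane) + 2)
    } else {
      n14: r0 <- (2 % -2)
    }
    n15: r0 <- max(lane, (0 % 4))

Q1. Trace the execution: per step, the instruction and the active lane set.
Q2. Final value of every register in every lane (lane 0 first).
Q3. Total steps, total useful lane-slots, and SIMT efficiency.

step 0: r0 <- max(7, (-6 * r0))      {0,1,2,3,4,5,6,7}
step 1: r3 <- 7                      {0,1,2,3,4,5,6,7}
step 2: eval (r0 == -6)              {0,1,2,3,4,5,6,7}
step 3: r3 <- r3                     {0,1,2,3,4,5,6,7}
step 4: r3 <- lane                   {0,1,2,3,4,5,6,7}
step 5: r0 <- ((lane // 4) // -2)    {0,1,2,3,4,5,6,7}
step 6: r0 <- ((9 + 1) // 3)         {0,1,2,3,4,5,6,7}
step 7: eval (r3 != 0)               {0,1,2,3,4,5,6,7}
step 8: r3 <- (4 + min(lane, 6))     {1,2,3,4,5,6,7}
step 9: r0 <- ((r3 + lane) + 2)      {1,2,3,4,5,6,7}
step 10: r0 <- (2 % -2)               {0}
step 11: r0 <- max(lane, (0 % 4))     {0,1,2,3,4,5,6,7}

Answer: 12 steps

r0: 0,1,2,3,4,5,6,7
r3: 0,5,6,7,8,9,10,10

steps = 12; useful = 87; efficiency = 87/96 = 29/32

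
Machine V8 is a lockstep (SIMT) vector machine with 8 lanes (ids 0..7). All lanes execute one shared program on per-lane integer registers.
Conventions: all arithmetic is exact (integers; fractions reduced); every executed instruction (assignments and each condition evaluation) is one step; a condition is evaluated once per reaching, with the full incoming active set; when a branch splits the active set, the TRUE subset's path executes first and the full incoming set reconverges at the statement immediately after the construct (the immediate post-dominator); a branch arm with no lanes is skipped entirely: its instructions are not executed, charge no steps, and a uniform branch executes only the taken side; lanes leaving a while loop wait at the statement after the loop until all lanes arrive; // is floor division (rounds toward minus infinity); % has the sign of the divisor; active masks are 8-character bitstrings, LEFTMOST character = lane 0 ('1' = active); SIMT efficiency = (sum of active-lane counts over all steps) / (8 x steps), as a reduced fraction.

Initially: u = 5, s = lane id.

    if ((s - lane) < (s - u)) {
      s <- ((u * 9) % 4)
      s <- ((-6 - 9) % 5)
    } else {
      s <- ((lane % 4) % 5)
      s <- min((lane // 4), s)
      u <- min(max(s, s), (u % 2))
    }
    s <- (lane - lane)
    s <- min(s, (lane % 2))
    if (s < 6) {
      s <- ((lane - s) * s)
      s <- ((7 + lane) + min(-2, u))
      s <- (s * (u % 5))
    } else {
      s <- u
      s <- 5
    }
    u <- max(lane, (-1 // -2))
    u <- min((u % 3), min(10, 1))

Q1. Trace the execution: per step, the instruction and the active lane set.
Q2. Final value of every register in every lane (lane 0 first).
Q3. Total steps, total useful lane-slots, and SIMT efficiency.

step 0: eval ((s - lane) < (s - u))  11111111
step 1: s <- ((u * 9) % 4)           00000011
step 2: s <- ((-6 - 9) % 5)          00000011
step 3: s <- ((lane % 4) % 5)        11111100
step 4: s <- min((lane // 4), s)     11111100
step 5: u <- min(max(s, s), (u % 2)) 11111100
step 6: s <- (lane - lane)           11111111
step 7: s <- min(s, (lane % 2))      11111111
step 8: eval (s < 6)                 11111111
step 9: s <- ((lane - s) * s)        11111111
step 10: s <- ((7 + lane) + min(-2, u)) 11111111
step 11: s <- (s * (u % 5))           11111111
step 12: u <- max(lane, (-1 // -2))   11111111
step 13: u <- min((u % 3), min(10, 1)) 11111111

Answer: 14 steps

u: 0,1,1,0,1,1,0,1
s: 0,0,0,0,0,10,0,0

steps = 14; useful = 94; efficiency = 94/112 = 47/56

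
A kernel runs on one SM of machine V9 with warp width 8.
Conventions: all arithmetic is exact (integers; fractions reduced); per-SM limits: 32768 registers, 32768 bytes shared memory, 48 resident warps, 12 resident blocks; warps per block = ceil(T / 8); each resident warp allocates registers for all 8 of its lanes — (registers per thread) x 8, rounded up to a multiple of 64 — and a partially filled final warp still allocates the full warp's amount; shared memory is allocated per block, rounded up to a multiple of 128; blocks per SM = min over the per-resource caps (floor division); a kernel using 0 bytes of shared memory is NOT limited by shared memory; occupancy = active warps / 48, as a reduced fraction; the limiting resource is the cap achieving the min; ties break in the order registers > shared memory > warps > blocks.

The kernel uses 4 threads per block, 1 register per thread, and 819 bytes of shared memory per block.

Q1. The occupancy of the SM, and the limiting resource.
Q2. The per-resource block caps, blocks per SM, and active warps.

Answer: occupancy 1/4, limited by blocks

registers: 512 blocks
shared memory: 36 blocks
warps: 48 blocks
blocks: 12 blocks

Answer: 12 blocks, 12 active warps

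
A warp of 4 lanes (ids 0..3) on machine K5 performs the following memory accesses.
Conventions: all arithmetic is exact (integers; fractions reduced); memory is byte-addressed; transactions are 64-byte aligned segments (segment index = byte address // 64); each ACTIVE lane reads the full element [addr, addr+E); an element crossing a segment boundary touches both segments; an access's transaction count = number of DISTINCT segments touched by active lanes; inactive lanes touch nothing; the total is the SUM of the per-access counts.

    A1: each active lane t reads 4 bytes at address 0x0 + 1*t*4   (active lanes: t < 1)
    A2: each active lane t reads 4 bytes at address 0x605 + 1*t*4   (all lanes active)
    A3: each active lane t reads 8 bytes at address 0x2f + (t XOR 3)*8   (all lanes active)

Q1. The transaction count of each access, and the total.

A1: 1 transaction
A2: 1 transaction
A3: 2 transactions

Answer: 1,1,2; total 4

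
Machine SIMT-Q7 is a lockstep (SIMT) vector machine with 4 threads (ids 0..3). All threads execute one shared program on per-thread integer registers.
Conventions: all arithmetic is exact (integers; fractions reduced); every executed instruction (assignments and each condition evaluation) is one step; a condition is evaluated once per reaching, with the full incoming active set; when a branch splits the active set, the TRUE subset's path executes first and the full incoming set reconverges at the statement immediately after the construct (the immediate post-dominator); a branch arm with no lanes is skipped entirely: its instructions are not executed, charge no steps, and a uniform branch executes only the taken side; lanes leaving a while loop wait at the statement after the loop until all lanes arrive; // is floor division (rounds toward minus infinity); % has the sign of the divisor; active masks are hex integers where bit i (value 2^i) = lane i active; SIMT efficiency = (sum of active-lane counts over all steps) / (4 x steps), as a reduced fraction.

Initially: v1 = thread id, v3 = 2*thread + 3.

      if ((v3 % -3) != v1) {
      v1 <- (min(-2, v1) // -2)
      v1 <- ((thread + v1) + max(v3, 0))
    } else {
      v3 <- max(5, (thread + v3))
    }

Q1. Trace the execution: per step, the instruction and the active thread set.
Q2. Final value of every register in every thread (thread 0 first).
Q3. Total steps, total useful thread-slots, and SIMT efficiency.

step 0: eval ((v3 % -3) != v1)       0xf
step 1: v1 <- (min(-2, v1) // -2)    0xe
step 2: v1 <- ((thread + v1) + max(v3, 0)) 0xe
step 3: v3 <- max(5, (thread + v3))  0x1

Answer: 4 steps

v1: 0,7,10,13
v3: 5,5,7,9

steps = 4; useful = 11; efficiency = 11/16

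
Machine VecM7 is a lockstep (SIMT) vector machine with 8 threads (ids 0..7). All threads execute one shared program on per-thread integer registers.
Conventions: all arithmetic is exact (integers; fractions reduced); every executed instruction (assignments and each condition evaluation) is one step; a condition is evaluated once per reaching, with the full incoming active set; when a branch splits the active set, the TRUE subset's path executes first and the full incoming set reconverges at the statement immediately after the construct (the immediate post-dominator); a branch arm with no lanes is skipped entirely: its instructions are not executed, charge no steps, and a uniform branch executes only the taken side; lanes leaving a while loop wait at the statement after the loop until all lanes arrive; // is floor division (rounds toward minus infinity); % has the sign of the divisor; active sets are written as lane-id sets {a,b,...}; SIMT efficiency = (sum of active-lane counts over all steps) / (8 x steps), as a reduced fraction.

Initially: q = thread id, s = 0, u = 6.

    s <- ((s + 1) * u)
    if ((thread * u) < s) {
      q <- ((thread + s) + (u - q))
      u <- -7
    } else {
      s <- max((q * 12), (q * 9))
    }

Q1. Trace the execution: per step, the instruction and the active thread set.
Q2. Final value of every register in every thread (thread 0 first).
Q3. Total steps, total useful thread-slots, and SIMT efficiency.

step 0: s <- ((s + 1) * u)           {0,1,2,3,4,5,6,7}
step 1: eval ((thread * u) < s)      {0,1,2,3,4,5,6,7}
step 2: q <- ((thread + s) + (u - q)) {0}
step 3: u <- -7                      {0}
step 4: s <- max((q * 12), (q * 9))  {1,2,3,4,5,6,7}

Answer: 5 steps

q: 12,1,2,3,4,5,6,7
s: 6,12,24,36,48,60,72,84
u: -7,6,6,6,6,6,6,6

steps = 5; useful = 25; efficiency = 25/40 = 5/8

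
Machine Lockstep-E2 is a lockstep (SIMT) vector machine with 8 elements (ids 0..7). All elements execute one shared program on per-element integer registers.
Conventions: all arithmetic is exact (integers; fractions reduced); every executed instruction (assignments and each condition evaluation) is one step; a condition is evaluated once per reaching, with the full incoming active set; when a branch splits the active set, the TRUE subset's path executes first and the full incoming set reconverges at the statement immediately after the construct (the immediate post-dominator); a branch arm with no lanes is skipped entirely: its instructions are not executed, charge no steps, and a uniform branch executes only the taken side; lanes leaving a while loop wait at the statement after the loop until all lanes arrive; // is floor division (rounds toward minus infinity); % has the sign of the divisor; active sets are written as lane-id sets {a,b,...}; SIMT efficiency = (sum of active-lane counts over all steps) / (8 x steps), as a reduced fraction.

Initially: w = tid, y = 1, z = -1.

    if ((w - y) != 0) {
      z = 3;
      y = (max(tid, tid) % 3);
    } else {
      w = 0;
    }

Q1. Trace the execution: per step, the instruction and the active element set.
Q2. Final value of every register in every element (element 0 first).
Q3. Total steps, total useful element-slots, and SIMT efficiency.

step 0: eval ((w - y) != 0)          {0,1,2,3,4,5,6,7}
step 1: z <- 3                       {0,2,3,4,5,6,7}
step 2: y <- (max(tid, tid) % 3)     {0,2,3,4,5,6,7}
step 3: w <- 0                       {1}

Answer: 4 steps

w: 0,0,2,3,4,5,6,7
y: 0,1,2,0,1,2,0,1
z: 3,-1,3,3,3,3,3,3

steps = 4; useful = 23; efficiency = 23/32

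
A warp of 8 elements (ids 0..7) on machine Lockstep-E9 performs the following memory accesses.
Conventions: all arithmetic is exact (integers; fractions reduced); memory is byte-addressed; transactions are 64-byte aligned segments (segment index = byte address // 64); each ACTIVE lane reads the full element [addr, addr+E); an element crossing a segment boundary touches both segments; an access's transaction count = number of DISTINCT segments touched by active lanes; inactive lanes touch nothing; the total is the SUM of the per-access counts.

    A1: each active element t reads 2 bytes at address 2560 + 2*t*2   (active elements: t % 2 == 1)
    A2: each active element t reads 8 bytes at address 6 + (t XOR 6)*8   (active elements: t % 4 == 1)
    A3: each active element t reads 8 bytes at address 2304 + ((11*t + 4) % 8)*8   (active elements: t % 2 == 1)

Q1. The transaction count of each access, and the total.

A1: 1 transaction
A2: 2 transactions
A3: 1 transaction

Answer: 1,2,1; total 4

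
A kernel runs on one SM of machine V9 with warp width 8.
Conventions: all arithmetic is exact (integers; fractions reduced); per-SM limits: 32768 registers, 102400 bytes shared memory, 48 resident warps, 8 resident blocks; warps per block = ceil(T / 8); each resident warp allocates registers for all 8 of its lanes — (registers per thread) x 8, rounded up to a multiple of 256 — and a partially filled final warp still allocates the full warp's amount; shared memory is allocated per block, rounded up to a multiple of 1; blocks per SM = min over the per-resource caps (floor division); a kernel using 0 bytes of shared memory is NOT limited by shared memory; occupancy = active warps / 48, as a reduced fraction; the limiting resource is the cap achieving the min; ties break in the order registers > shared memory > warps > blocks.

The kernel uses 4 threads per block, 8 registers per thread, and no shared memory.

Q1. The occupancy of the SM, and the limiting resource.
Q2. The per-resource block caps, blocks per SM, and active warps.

Answer: occupancy 1/6, limited by blocks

registers: 128 blocks
shared memory: no limit (kernel uses none)
warps: 48 blocks
blocks: 8 blocks

Answer: 8 blocks, 8 active warps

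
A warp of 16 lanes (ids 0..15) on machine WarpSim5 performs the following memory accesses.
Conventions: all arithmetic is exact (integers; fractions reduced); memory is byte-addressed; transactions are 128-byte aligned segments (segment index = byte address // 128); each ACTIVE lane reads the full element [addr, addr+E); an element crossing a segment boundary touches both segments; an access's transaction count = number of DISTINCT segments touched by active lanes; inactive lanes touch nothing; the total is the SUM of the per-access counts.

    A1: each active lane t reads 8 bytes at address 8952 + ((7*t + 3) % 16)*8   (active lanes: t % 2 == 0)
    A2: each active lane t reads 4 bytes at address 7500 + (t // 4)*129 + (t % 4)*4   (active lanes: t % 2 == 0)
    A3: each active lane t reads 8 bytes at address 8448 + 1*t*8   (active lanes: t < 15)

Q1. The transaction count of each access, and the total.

A1: 1 transaction
A2: 4 transactions
A3: 1 transaction

Answer: 1,4,1; total 6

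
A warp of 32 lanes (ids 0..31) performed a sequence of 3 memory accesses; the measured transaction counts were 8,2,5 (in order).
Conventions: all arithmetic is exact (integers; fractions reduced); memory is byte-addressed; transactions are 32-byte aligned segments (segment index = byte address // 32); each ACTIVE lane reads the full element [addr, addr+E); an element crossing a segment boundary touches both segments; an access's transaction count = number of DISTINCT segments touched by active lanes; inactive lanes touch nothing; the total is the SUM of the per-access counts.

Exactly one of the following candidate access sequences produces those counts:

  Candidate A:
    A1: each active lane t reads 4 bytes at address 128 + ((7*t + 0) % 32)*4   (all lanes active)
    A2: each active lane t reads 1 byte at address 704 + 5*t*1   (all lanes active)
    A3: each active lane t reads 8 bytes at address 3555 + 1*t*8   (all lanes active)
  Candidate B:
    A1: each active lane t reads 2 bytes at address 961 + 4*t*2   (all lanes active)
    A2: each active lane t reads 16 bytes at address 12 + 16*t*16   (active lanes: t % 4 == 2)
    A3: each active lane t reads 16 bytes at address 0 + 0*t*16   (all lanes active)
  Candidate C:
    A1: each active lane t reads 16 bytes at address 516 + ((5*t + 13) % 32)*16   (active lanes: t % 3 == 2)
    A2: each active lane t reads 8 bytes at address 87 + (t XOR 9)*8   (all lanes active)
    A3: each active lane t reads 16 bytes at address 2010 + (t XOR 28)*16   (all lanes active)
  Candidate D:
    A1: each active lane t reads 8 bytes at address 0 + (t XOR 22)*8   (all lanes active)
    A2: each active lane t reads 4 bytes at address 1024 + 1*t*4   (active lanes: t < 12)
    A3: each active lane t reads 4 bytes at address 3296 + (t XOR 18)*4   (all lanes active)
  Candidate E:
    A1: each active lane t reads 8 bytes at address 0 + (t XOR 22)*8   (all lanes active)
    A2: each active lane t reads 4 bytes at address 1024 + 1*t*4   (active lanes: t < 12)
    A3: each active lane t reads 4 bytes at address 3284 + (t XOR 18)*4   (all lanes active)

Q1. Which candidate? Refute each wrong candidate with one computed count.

A: A1 gives 4 transactions, not 8
B: A2 gives 8 transactions, not 2
C: A1 gives 11 transactions, not 8
D: A3 gives 4 transactions, not 5
E: all counts match (8,2,5)

Answer: E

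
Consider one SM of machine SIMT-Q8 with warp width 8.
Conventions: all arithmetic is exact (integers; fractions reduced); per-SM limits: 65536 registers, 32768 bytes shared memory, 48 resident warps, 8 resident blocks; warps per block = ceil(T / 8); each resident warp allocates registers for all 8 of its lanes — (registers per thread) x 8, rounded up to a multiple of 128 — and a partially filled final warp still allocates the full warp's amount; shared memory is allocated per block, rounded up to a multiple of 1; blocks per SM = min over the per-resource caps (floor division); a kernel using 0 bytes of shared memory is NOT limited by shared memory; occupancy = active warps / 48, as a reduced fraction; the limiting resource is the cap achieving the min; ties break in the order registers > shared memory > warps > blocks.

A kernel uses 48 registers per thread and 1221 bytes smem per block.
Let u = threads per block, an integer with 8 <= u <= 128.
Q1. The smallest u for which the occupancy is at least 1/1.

Answer: u = 41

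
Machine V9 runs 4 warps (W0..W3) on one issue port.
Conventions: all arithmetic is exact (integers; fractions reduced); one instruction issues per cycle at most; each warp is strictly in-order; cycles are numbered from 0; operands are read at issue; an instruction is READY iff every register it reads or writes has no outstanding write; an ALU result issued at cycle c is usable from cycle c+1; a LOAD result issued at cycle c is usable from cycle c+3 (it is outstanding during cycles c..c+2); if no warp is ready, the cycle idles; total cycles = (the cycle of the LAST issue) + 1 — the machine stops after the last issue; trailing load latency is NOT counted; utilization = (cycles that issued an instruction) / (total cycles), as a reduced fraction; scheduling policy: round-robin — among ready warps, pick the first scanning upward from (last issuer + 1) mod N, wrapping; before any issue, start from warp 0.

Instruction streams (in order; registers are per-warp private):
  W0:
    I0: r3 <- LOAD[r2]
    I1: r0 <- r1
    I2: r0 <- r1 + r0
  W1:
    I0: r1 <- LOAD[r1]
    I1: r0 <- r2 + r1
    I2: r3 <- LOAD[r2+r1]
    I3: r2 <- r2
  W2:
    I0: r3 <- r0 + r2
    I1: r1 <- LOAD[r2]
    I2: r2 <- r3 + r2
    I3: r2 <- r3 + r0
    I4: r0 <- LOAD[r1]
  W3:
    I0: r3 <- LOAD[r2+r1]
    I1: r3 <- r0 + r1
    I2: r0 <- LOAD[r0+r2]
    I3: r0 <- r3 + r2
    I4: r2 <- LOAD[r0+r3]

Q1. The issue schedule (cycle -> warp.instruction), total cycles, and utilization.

cycle 0: W0.I0
cycle 1: W1.I0
cycle 2: W2.I0
cycle 3: W3.I0
cycle 4: W0.I1
cycle 5: W1.I1
cycle 6: W2.I1
cycle 7: W3.I1
cycle 8: W0.I2
cycle 9: W1.I2
cycle 10: W2.I2
cycle 11: W3.I2
cycle 12: W1.I3
cycle 13: W2.I3
cycle 14: W3.I3
cycle 15: W2.I4
cycle 16: W3.I4

Answer: 17 cycles, utilization 1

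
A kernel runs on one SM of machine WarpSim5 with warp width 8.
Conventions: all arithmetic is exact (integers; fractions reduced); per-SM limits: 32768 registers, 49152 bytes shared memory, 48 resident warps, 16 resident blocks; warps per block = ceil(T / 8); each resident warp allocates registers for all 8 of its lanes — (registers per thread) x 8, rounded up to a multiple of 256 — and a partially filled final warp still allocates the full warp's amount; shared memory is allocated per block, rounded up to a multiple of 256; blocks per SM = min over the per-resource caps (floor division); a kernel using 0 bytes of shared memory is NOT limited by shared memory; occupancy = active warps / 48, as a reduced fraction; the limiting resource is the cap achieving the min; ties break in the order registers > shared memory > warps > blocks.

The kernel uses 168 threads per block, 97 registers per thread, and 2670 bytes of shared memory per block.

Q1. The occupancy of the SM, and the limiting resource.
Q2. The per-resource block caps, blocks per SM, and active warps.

Answer: occupancy 7/16, limited by registers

registers: 1 block
shared memory: 17 blocks
warps: 2 blocks
blocks: 16 blocks

Answer: 1 block, 21 active warps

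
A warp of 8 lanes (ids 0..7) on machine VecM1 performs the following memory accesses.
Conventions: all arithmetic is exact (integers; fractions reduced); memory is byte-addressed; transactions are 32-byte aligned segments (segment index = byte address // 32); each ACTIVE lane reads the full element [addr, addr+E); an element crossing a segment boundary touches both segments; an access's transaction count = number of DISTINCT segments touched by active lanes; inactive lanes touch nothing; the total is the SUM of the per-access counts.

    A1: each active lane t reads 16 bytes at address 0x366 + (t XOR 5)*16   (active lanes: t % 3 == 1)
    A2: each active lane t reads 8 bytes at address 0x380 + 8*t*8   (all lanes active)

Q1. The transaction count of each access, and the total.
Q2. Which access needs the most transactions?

A1: 3 transactions
A2: 8 transactions

Answer: 3,8; total 11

Answer: A2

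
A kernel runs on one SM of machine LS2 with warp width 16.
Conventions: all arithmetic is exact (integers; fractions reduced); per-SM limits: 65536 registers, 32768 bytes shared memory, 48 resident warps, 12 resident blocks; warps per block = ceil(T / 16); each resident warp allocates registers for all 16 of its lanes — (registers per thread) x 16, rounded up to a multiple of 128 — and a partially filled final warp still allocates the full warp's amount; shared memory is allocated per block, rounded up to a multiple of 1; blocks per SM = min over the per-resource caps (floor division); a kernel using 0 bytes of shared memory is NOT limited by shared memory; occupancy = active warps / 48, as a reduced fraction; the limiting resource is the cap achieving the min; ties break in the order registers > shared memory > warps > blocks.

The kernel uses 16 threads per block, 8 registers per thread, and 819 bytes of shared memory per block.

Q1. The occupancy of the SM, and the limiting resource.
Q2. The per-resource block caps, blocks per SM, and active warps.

Answer: occupancy 1/4, limited by blocks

registers: 512 blocks
shared memory: 40 blocks
warps: 48 blocks
blocks: 12 blocks

Answer: 12 blocks, 12 active warps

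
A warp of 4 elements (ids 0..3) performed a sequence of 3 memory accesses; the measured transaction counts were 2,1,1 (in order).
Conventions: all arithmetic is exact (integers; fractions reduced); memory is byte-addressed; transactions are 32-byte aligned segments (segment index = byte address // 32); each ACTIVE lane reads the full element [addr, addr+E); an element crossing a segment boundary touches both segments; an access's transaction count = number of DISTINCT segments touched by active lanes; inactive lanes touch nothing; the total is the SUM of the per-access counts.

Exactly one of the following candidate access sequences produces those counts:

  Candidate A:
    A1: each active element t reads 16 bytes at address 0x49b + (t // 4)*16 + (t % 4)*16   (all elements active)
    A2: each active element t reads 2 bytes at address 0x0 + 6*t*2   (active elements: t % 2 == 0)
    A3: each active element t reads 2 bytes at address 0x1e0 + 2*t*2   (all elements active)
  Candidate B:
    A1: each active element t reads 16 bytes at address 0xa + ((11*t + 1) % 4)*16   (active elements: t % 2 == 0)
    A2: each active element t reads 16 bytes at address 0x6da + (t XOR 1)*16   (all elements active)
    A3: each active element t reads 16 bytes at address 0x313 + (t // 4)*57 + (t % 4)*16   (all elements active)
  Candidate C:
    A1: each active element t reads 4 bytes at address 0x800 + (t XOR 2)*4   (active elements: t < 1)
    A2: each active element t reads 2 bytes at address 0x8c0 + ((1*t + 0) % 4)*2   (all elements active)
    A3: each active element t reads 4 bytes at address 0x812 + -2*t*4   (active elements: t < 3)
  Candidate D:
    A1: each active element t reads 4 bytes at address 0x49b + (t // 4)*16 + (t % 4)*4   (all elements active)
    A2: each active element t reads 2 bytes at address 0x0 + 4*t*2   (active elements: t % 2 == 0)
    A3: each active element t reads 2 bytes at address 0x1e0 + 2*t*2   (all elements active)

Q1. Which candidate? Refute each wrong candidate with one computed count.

A: A1 gives 3 transactions, not 2
B: A1 gives 3 transactions, not 2
C: A1 gives 1 transaction, not 2
D: all counts match (2,1,1)

Answer: D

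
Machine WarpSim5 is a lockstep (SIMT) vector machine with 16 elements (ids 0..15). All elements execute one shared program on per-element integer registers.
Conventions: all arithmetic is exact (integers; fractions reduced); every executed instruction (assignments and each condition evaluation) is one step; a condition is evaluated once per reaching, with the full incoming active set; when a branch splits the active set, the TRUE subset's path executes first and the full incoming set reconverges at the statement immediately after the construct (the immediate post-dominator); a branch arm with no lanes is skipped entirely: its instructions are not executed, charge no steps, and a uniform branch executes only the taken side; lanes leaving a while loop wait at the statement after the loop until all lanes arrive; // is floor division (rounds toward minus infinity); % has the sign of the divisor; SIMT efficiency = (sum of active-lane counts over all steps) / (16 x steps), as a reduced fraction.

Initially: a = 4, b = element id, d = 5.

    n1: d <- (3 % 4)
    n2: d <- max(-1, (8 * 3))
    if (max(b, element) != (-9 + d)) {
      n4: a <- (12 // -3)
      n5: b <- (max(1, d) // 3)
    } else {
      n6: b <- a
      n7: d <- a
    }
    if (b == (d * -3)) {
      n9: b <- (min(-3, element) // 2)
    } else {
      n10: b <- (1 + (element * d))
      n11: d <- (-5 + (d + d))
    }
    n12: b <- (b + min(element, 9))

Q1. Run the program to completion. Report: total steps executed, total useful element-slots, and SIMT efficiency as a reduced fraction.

Answer: 11 steps, 144 useful, 9/11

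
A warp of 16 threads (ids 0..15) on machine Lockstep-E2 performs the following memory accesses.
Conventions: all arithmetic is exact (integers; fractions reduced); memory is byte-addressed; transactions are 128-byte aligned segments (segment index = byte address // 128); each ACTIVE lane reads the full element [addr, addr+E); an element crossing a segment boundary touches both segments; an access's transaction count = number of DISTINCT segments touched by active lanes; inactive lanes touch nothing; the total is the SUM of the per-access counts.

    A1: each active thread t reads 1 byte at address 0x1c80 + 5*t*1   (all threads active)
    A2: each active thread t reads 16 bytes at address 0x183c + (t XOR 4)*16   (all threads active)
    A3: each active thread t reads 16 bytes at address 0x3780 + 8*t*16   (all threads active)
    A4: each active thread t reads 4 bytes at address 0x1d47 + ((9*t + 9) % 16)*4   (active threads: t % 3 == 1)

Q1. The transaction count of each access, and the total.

A1: 1 transaction
A2: 3 transactions
A3: 16 transactions
A4: 2 transactions

Answer: 1,3,16,2; total 22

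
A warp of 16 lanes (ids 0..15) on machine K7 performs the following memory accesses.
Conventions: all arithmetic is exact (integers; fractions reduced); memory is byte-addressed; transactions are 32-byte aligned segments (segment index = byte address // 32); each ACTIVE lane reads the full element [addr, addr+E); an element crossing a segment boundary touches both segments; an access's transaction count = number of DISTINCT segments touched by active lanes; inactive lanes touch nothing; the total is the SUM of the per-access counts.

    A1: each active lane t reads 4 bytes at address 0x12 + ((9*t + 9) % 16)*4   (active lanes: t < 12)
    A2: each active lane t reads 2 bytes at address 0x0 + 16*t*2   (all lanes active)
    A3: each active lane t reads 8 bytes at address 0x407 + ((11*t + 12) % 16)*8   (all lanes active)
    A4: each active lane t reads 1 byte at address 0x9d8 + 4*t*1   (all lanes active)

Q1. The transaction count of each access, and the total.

A1: 3 transactions
A2: 16 transactions
A3: 5 transactions
A4: 3 transactions

Answer: 3,16,5,3; total 27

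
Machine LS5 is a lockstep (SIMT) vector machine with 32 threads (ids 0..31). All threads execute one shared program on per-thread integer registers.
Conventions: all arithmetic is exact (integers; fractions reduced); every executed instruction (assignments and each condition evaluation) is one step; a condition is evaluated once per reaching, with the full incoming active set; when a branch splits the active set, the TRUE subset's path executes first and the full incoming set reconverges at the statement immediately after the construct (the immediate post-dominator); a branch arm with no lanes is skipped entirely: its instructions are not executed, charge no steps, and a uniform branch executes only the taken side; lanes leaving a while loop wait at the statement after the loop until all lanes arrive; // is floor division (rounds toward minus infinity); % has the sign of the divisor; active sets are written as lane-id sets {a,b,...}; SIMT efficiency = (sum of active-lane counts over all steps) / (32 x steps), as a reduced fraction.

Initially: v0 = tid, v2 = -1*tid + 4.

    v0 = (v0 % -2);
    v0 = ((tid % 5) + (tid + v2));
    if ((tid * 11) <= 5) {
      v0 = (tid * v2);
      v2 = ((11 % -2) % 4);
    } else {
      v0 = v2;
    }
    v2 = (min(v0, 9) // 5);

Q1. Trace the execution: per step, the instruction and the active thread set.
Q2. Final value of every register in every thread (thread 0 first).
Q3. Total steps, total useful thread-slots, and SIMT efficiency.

step 0: v0 <- (v0 % -2)              {0,1,2,3,4,5,6,7,8,9,10,11,12,13,14,15,16,17,18,19,20,21,22,23,24,25,26,27,28,29,30,31}
step 1: v0 <- ((tid % 5) + (tid + v2)) {0,1,2,3,4,5,6,7,8,9,10,11,12,13,14,15,16,17,18,19,20,21,22,23,24,25,26,27,28,29,30,31}
step 2: eval ((tid * 11) <= 5)       {0,1,2,3,4,5,6,7,8,9,10,11,12,13,14,15,16,17,18,19,20,21,22,23,24,25,26,27,28,29,30,31}
step 3: v0 <- (tid * v2)             {0}
step 4: v2 <- ((11 % -2) % 4)        {0}
step 5: v0 <- v2                     {1,2,3,4,5,6,7,8,9,10,11,12,13,14,15,16,17,18,19,20,21,22,23,24,25,26,27,28,29,30,31}
step 6: v2 <- (min(v0, 9) // 5)      {0,1,2,3,4,5,6,7,8,9,10,11,12,13,14,15,16,17,18,19,20,21,22,23,24,25,26,27,28,29,30,31}

Answer: 7 steps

v0: 0,3,2,1,0,-1,-2,-3,-4,-5,-6,-7,-8,-9,-10,-11,-12,-13,-14,-15,-16,-17,-18,-19,-20,-21,-22,-23,-24,-25,-26,-27
v2: 0,0,0,0,0,-1,-1,-1,-1,-1,-2,-2,-2,-2,-2,-3,-3,-3,-3,-3,-4,-4,-4,-4,-4,-5,-5,-5,-5,-5,-6,-6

steps = 7; useful = 161; efficiency = 161/224 = 23/32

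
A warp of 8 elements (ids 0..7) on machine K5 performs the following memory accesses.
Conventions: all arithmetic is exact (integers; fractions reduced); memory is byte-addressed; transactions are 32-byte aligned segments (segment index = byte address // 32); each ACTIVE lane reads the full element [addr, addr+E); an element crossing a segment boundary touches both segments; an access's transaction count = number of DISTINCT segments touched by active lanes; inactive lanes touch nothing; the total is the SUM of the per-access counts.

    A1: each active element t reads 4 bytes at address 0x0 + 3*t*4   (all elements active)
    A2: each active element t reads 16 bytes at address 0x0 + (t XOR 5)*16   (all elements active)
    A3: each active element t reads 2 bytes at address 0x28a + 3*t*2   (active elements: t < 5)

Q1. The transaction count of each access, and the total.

A1: 3 transactions
A2: 4 transactions
A3: 2 transactions

Answer: 3,4,2; total 9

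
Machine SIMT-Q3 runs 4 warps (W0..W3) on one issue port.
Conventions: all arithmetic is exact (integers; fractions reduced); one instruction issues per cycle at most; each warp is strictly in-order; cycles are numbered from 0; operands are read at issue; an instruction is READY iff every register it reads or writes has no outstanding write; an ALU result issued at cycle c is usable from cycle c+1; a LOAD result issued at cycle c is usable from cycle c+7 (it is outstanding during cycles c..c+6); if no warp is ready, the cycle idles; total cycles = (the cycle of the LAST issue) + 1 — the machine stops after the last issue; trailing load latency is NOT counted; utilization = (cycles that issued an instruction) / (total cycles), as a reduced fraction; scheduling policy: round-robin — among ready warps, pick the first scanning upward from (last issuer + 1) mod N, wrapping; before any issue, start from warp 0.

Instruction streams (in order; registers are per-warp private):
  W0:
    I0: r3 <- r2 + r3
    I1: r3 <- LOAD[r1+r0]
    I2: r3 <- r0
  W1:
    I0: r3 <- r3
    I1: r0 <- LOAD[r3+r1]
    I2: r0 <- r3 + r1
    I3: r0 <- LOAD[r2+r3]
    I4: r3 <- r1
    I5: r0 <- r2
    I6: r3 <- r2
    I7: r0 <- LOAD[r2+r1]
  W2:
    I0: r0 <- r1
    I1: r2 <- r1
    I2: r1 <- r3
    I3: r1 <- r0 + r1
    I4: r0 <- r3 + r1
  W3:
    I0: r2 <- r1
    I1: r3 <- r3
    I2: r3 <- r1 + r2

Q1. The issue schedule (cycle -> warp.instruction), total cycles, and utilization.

cycle 0: W0.I0
cycle 1: W1.I0
cycle 2: W2.I0
cycle 3: W3.I0
cycle 4: W0.I1
cycle 5: W1.I1
cycle 6: W2.I1
cycle 7: W3.I1
cycle 8: W2.I2
cycle 9: W3.I2
cycle 10: W2.I3
cycle 11: W0.I2
cycle 12: W1.I2
cycle 13: W2.I4
cycle 14: W1.I3
cycle 15: W1.I4
cycle 16: idle
cycle 17: idle
cycle 18: idle
cycle 19: idle
cycle 20: idle
cycle 21: W1.I5
cycle 22: W1.I6
cycle 23: W1.I7

Answer: 24 cycles, utilization 19/24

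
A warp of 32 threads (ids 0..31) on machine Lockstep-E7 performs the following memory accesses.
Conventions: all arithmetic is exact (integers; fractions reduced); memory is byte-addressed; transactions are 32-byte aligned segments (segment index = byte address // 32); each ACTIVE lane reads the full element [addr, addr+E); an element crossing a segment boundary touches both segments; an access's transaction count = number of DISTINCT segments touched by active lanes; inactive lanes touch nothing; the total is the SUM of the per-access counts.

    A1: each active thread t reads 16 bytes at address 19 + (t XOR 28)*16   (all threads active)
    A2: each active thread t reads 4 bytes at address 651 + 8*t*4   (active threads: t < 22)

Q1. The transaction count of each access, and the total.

A1: 17 transactions
A2: 22 transactions

Answer: 17,22; total 39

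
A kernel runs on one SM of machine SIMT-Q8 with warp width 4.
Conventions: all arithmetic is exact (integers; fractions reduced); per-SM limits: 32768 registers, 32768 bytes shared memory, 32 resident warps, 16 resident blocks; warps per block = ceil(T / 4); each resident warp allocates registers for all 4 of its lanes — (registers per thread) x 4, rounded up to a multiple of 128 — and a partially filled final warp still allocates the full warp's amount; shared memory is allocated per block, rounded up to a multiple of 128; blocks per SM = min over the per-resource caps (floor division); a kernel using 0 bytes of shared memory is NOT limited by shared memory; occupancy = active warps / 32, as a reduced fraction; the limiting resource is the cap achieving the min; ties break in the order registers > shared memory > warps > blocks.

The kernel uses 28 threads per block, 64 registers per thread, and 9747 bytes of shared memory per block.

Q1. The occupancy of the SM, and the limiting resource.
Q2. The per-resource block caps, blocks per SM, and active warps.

Answer: occupancy 21/32, limited by shared memory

registers: 18 blocks
shared memory: 3 blocks
warps: 4 blocks
blocks: 16 blocks

Answer: 3 blocks, 21 active warps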